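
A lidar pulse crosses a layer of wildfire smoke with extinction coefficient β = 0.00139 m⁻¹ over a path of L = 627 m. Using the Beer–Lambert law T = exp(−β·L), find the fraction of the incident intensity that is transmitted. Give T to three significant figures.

τ = β·L = 0.00139 × 627 = 0.8715.
T = exp(−0.8715) = 0.4183.

0.418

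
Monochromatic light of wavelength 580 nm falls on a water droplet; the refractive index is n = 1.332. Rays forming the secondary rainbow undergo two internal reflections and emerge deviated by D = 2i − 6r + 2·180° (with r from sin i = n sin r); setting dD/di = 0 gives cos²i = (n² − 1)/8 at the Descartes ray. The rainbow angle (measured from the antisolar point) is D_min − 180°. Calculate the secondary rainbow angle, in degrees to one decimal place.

cos²i = (1.77422 − 1)/8 = 0.09678; i = arccos(0.31109) = 71.875°.
sin r = sin 71.875°/1.332 = 0.71350; r = 45.520°.
D_min = 2·71.875° − 6·45.520° + 360° = 230.628°.
Rainbow angle = D_min − 180° = 50.628°.

50.6°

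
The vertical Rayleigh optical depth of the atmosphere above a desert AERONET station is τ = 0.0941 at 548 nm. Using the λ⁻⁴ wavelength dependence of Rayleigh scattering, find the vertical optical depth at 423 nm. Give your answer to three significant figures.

0.265

τ(423 nm) = τ(548 nm) × (548/423)⁴ = 0.0941 × (1.2955)⁴ = 0.0941 × 2.8168 = 0.2651.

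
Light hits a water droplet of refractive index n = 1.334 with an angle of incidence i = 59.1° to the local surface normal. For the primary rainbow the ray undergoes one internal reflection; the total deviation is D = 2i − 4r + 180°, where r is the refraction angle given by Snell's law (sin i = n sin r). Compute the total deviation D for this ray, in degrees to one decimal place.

138.1°

sin r = sin 59.1° / 1.334 = 0.8581/1.334 = 0.6432; r = 40.03°.
D = 2·59.1° − 4·40.03° + 180° = 118.20° − 160.13° + 180° = 138.07°.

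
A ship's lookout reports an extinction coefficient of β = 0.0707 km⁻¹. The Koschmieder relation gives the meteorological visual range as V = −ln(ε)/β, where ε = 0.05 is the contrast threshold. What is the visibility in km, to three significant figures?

V = −ln(0.05) / 0.0707 = 2.996 / 0.0707 = 42.3725 km.

42.4 km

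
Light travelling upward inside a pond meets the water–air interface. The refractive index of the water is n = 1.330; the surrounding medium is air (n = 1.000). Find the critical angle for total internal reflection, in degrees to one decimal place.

48.8°

sin θ_c = n_air / n = 1.000 / 1.330 = 0.7519.
θ_c = arcsin(0.7519) = 48.75°.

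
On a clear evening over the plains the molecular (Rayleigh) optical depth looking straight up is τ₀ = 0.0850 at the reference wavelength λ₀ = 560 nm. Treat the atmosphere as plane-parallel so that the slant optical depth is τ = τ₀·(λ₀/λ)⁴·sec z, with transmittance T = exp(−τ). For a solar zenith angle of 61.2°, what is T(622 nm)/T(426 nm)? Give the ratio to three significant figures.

1.51

Airmass: sec 61.2° = 2.0757.
τ(622 nm) = 0.0850 × (560/622)⁴ × 2.0757 = 0.0850 × 0.6570 × 2.0757 = 0.1159.
τ(426 nm) = 0.0850 × (560/426)⁴ × 2.0757 = 0.0850 × 2.9862 × 2.0757 = 0.5269.
T(622)/T(426) = exp(τ_B − τ_A) = exp(0.4109) = 1.5082.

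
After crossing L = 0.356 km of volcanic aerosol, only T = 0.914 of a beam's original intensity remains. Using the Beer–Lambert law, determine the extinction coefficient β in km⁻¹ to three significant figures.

0.253 km⁻¹

Beer–Lambert: T = exp(−βL) ⇒ β = −ln(T)/L = −ln(0.914)/0.356 = 0.0899/0.356 = 0.2526 km⁻¹.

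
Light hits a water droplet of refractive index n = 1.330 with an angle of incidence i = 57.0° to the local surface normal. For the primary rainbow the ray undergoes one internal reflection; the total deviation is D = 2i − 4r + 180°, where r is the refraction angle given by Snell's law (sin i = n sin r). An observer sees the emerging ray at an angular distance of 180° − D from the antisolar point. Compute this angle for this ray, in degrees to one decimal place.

sin r = sin 57.0° / 1.330 = 0.8387/1.330 = 0.6306; r = 39.09°.
D = 2·57.0° − 4·39.09° + 180° = 114.00° − 156.37° + 180° = 137.63°.
Angle from antisolar point = 180° − D = 42.37°.

42.4°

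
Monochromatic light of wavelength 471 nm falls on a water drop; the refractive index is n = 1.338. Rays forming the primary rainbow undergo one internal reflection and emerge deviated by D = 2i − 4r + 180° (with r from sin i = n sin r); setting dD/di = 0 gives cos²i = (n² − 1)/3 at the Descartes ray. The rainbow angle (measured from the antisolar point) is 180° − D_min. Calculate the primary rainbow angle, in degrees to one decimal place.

cos²i = (1.79024 − 1)/3 = 0.26341; i = arccos(0.51324) = 59.120°.
sin r = sin 59.120°/1.338 = 0.64144; r = 39.899°.
D_min = 2·59.120° − 4·39.899° + 180° = 138.643°.
Rainbow angle = 180° − D_min = 41.357°.

41.4°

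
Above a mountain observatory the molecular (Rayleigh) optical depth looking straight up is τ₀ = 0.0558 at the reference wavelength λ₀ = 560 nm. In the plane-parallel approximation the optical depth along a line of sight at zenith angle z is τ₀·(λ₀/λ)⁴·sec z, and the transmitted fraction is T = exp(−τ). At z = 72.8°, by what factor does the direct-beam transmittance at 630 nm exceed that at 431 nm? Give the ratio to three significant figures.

Airmass: sec 72.8° = 3.3817.
τ(630 nm) = 0.0558 × (560/630)⁴ × 3.3817 = 0.0558 × 0.6243 × 3.3817 = 0.1178.
τ(431 nm) = 0.0558 × (560/431)⁴ × 3.3817 = 0.0558 × 2.8500 × 3.3817 = 0.5378.
T(630)/T(431) = exp(τ_B − τ_A) = exp(0.4200) = 1.5219.

1.52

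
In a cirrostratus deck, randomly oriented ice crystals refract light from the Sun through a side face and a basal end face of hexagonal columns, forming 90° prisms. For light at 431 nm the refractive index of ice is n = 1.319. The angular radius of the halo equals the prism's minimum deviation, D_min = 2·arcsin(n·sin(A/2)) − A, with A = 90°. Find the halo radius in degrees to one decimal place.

47.7°

n·sin(A/2) = 1.319 × sin 45° = 1.319 × 0.7071 = 0.9327.
D_min = 2·arcsin(0.9327) − 90° = 2 × 68.856° − 90° = 47.711°.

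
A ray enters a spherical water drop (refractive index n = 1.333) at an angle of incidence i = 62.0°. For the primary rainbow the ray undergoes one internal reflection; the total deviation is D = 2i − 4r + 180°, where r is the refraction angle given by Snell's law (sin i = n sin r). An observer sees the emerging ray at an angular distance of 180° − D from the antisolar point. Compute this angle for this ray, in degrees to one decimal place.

sin r = sin 62.0° / 1.333 = 0.8829/1.333 = 0.6624; r = 41.48°.
D = 2·62.0° − 4·41.48° + 180° = 124.00° − 165.93° + 180° = 138.07°.
Angle from antisolar point = 180° − D = 41.93°.

41.9°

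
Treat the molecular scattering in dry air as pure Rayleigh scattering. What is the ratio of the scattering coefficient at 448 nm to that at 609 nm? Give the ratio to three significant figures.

3.41

Rayleigh scattering ∝ λ⁻⁴, so the ratio of coefficients is the inverse fourth power of the wavelength ratio.
σ(448)/σ(609) = (609/448)⁴ = (1.3594)⁴ = 3.415.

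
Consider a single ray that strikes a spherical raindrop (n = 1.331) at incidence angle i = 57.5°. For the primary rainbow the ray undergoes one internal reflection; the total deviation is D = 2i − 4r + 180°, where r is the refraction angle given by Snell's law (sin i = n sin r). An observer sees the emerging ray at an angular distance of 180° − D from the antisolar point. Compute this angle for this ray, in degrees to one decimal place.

42.3°

sin r = sin 57.5° / 1.331 = 0.8434/1.331 = 0.6337; r = 39.32°.
D = 2·57.5° − 4·39.32° + 180° = 115.00° − 157.28° + 180° = 137.72°.
Angle from antisolar point = 180° − D = 42.28°.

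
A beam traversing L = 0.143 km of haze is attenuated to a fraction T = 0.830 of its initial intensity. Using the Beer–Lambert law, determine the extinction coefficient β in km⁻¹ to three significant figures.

Beer–Lambert: T = exp(−βL) ⇒ β = −ln(T)/L = −ln(0.830)/0.143 = 0.1863/0.143 = 1.303 km⁻¹.

1.30 km⁻¹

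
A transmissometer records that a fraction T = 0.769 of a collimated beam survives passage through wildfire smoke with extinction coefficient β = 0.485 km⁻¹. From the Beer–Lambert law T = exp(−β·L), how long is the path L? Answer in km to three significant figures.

Beer–Lambert: T = exp(−βL) ⇒ L = −ln(T)/β = −ln(0.769)/0.485 = 0.2627/0.485 = 0.5416 km.

0.542 km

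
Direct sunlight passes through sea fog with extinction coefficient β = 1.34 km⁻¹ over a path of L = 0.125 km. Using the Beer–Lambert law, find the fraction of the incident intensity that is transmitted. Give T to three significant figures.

τ = β·L = 1.34 × 0.125 = 0.1675.
T = exp(−0.1675) = 0.8458.

0.846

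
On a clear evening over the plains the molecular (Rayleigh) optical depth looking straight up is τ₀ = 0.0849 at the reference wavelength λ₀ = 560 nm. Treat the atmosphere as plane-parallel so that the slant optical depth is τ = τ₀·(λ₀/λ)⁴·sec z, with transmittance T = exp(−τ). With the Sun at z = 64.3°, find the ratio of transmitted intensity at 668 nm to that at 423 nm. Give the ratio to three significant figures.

Airmass: sec 64.3° = 2.3060.
τ(668 nm) = 0.0849 × (560/668)⁴ × 2.3060 = 0.0849 × 0.4939 × 2.3060 = 0.0967.
τ(423 nm) = 0.0849 × (560/423)⁴ × 2.3060 = 0.0849 × 3.0718 × 2.3060 = 0.6014.
T(668)/T(423) = exp(τ_B − τ_A) = exp(0.5047) = 1.6565.

1.66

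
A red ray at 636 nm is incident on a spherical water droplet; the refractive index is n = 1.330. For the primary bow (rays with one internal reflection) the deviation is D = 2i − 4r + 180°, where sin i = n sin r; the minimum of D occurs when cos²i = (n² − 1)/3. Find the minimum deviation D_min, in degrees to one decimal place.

137.5°

cos²i = (1.76890 − 1)/3 = 0.25630; i = arccos(0.50626) = 59.585°.
sin r = sin 59.585°/1.330 = 0.64841; r = 40.422°.
D_min = 2·59.585° − 4·40.422° + 180° = 137.484°.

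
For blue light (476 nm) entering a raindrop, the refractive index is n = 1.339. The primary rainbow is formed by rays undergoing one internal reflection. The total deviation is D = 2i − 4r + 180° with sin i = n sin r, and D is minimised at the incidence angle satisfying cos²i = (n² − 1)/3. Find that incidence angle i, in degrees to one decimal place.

cos²i = (1.339² − 1)/3 = (1.79292 − 1)/3 = 0.26431.
cos i = 0.51411, so i = 59.062°.

59.1°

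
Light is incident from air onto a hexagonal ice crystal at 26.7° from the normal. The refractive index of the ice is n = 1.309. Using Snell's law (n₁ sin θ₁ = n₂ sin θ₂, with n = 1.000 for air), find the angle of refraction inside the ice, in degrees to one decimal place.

Snell: sin θ_r = sin θ_i / n = sin 26.7° / 1.309 = 0.4493 / 1.309 = 0.3433.
θ_r = arcsin(0.3433) = 20.08°.

20.1°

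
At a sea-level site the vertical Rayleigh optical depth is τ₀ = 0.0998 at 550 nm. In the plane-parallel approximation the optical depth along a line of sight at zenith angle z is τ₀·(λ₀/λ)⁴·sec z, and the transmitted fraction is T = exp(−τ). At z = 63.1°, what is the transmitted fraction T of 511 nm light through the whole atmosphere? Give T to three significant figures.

0.744

sec 63.1° = 2.2103.
τ = 0.0998 × (550/511)⁴ × 2.2103 = 0.0998 × 1.3420 × 2.2103 = 0.2960.
T = exp(−0.2960) = 0.7438.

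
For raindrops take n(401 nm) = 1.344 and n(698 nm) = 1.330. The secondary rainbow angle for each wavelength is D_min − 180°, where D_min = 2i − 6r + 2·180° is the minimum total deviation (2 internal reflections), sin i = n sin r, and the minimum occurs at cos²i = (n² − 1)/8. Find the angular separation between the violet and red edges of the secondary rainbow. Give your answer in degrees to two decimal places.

At 401 nm (n = 1.344): cos²i = 0.10079 → i = 71.490°, r = 44.874°, D_min = 233.733°, rainbow angle = 53.733°.
At 698 nm (n = 1.330): cos²i = 0.09611 → i = 71.940°, r = 45.630°, D_min = 230.101°, rainbow angle = 50.101°.
Angular width = |53.733° − 50.101°| = 3.632°.

3.63°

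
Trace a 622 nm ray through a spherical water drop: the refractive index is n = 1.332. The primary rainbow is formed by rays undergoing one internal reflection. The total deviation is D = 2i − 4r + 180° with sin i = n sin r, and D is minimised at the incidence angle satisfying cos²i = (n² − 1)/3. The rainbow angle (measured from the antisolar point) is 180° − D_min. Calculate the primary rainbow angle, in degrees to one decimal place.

cos²i = (1.77422 − 1)/3 = 0.25807; i = arccos(0.50801) = 59.469°.
sin r = sin 59.469°/1.332 = 0.64666; r = 40.290°.
D_min = 2·59.469° − 4·40.290° + 180° = 137.776°.
Rainbow angle = 180° − D_min = 42.224°.

42.2°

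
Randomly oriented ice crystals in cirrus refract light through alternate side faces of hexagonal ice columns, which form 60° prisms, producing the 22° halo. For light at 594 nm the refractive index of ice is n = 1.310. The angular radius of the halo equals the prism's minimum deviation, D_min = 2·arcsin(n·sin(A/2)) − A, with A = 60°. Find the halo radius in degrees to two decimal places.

n·sin(A/2) = 1.310 × sin 30° = 1.310 × 0.5000 = 0.6550.
D_min = 2·arcsin(0.6550) − 60° = 2 × 40.920° − 60° = 21.839°.

21.84°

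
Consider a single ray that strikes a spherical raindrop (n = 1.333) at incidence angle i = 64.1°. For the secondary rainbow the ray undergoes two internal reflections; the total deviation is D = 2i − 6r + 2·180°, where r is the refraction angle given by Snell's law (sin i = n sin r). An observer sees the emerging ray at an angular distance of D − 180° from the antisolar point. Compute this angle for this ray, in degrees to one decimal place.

sin r = sin 64.1° / 1.333 = 0.8996/1.333 = 0.6748; r = 42.44°.
D = 2·64.1° − 6·42.44° + 2·180° = 128.20° − 254.65° + 360° = 233.55°.
Angle from antisolar point = D − 180° = 53.55°.

53.6°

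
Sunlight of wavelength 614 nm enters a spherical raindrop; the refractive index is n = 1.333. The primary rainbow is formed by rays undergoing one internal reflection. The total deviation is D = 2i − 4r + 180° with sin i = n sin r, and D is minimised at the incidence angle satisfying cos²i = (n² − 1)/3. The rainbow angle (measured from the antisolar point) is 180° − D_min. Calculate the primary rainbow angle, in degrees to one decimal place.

42.1°

cos²i = (1.77689 − 1)/3 = 0.25896; i = arccos(0.50888) = 59.410°.
sin r = sin 59.410°/1.333 = 0.64579; r = 40.225°.
D_min = 2·59.410° − 4·40.225° + 180° = 137.922°.
Rainbow angle = 180° − D_min = 42.078°.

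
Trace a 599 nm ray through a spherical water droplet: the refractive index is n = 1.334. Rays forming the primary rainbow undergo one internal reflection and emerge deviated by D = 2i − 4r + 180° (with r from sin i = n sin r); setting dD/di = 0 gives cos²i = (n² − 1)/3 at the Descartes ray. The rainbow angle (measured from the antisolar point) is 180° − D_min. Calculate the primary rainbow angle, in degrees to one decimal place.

cos²i = (1.77956 − 1)/3 = 0.25985; i = arccos(0.50976) = 59.352°.
sin r = sin 59.352°/1.334 = 0.64492; r = 40.159°.
D_min = 2·59.352° − 4·40.159° + 180° = 138.067°.
Rainbow angle = 180° − D_min = 41.933°.

41.9°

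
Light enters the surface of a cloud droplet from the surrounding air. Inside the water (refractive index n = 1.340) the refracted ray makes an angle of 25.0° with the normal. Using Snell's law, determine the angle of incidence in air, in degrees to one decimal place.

34.5°

Snell: sin θ_i = n · sin θ_r = 1.340 × sin 25.0° = 1.340 × 0.4226 = 0.5663.
θ_i = arcsin(0.5663) = 34.49°.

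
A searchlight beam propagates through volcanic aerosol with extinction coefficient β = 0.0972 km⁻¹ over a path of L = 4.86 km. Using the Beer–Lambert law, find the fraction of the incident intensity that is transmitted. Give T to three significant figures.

τ = β·L = 0.0972 × 4.86 = 0.4724.
T = exp(−0.4724) = 0.6235.

0.624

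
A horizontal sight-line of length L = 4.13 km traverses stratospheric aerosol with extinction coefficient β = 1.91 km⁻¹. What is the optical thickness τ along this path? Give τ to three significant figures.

τ = β·L = 1.91 × 4.13 = 7.8883.

7.89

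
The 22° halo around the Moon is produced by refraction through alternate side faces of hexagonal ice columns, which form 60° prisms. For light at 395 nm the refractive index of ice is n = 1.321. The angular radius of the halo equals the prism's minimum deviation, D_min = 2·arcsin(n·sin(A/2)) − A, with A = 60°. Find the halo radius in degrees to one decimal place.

22.7°

n·sin(A/2) = 1.321 × sin 30° = 1.321 × 0.5000 = 0.6605.
D_min = 2·arcsin(0.6605) − 60° = 2 × 41.338° − 60° = 22.676°.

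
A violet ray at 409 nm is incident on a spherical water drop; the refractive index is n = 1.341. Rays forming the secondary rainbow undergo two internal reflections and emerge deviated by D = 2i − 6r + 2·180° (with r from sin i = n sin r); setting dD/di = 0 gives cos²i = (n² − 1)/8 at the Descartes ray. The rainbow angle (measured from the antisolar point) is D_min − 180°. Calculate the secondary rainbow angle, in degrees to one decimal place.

cos²i = (1.79828 − 1)/8 = 0.09979; i = arccos(0.31589) = 71.586°.
sin r = sin 71.586°/1.341 = 0.70753; r = 45.034°.
D_min = 2·71.586° − 6·45.034° + 360° = 232.966°.
Rainbow angle = D_min − 180° = 52.966°.

53.0°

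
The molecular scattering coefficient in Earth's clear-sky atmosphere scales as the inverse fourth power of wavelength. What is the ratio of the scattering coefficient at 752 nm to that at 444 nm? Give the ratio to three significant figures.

0.122

Rayleigh scattering ∝ λ⁻⁴, so the ratio of coefficients is the inverse fourth power of the wavelength ratio.
σ(752)/σ(444) = (444/752)⁴ = (0.5904)⁴ = 0.1215.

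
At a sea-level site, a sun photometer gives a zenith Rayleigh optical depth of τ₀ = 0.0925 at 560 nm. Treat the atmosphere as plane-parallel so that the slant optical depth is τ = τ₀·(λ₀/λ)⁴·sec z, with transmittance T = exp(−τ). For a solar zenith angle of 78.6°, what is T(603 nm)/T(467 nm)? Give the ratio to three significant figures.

1.86

Airmass: sec 78.6° = 5.0593.
τ(603 nm) = 0.0925 × (560/603)⁴ × 5.0593 = 0.0925 × 0.7438 × 5.0593 = 0.3481.
τ(467 nm) = 0.0925 × (560/467)⁴ × 5.0593 = 0.0925 × 2.0677 × 5.0593 = 0.9676.
T(603)/T(467) = exp(τ_B − τ_A) = exp(0.6195) = 1.8581.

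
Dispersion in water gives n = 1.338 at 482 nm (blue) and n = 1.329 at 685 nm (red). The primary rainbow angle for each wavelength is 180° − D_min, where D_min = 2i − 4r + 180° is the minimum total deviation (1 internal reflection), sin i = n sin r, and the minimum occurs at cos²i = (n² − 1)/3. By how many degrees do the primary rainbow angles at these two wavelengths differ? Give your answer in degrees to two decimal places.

At 482 nm (n = 1.338): cos²i = 0.26341 → i = 59.120°, r = 39.899°, D_min = 138.643°, rainbow angle = 41.357°.
At 685 nm (n = 1.329): cos²i = 0.25541 → i = 59.643°, r = 40.487°, D_min = 137.337°, rainbow angle = 42.663°.
Angular width = |41.357° − 42.663°| = 1.307°.

1.31°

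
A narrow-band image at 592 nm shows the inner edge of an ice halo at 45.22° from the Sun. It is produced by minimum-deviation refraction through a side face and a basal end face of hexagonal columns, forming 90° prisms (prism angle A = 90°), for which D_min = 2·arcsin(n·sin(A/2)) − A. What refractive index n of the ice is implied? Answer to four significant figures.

Rearranging: n = sin((D_min + A)/2) / sin(A/2).
(D_min + A)/2 = (45.22° + 90°)/2 = 67.610°.
n = sin 67.610° / sin 45° = 0.9246 / 0.7071 = 1.3076.

1.308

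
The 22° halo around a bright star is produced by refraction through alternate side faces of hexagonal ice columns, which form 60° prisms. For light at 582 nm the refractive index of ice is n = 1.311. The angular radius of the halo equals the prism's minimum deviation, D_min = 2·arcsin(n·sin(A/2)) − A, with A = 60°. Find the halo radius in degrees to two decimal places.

n·sin(A/2) = 1.311 × sin 30° = 1.311 × 0.5000 = 0.6555.
D_min = 2·arcsin(0.6555) − 60° = 2 × 40.958° − 60° = 21.915°.

21.92°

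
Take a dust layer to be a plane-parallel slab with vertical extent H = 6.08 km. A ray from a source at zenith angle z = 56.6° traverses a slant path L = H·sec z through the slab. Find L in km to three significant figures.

sec z = 1/cos 56.6° = 1.8166.
L = 6.08 × 1.8166 = 11.045 km.

11.0 km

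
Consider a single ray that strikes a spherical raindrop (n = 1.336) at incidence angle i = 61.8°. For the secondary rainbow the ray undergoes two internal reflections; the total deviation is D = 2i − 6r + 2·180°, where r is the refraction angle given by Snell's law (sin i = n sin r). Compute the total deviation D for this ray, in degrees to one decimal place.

sin r = sin 61.8° / 1.336 = 0.8813/1.336 = 0.6597; r = 41.27°.
D = 2·61.8° − 6·41.27° + 2·180° = 123.60° − 247.64° + 360° = 235.96°.

236.0°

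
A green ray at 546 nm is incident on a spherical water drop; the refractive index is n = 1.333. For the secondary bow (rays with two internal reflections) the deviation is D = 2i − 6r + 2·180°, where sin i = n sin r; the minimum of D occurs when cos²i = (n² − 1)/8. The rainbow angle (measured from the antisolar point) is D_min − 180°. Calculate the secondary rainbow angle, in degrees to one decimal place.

50.9°

cos²i = (1.77689 − 1)/8 = 0.09711; i = arccos(0.31163) = 71.843°.
sin r = sin 71.843°/1.333 = 0.71283; r = 45.466°.
D_min = 2·71.843° − 6·45.466° + 360° = 230.891°.
Rainbow angle = D_min − 180° = 50.891°.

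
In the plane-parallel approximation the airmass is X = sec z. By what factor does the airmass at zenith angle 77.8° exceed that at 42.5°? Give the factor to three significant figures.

3.49

X(77.8°)/X(42.5°) = sec 77.8° / sec 42.5° = cos 42.5° / cos 77.8° = 0.7373/0.2113 = 3.4888.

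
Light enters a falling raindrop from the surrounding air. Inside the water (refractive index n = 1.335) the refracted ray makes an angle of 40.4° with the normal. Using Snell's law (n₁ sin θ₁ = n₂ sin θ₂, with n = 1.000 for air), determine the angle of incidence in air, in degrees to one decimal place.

Snell: sin θ_i = n · sin θ_r = 1.335 × sin 40.4° = 1.335 × 0.6481 = 0.8652.
θ_i = arcsin(0.8652) = 59.91°.

59.9°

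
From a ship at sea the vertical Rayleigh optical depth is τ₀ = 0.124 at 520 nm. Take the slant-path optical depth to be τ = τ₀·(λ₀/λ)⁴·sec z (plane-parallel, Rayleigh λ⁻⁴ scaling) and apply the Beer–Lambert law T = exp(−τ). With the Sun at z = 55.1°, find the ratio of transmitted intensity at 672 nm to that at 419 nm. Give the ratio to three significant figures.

1.55

Airmass: sec 55.1° = 1.7478.
τ(672 nm) = 0.124 × (520/672)⁴ × 1.7478 = 0.124 × 0.3585 × 1.7478 = 0.0777.
τ(419 nm) = 0.124 × (520/419)⁴ × 1.7478 = 0.124 × 2.3722 × 1.7478 = 0.5141.
T(672)/T(419) = exp(τ_B − τ_A) = exp(0.4364) = 1.5472.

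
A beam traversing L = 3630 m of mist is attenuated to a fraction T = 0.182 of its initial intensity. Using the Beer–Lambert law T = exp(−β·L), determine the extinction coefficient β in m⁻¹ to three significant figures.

Beer–Lambert: T = exp(−βL) ⇒ β = −ln(T)/L = −ln(0.182)/3630 = 1.7037/3630 = 0.0004694 m⁻¹.

0.000469 m⁻¹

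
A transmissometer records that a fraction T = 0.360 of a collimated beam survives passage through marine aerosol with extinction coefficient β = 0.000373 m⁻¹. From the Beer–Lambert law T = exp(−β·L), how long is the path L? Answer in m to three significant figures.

2740 m

Beer–Lambert: T = exp(−βL) ⇒ L = −ln(T)/β = −ln(0.360)/0.000373 = 1.0217/0.000373 = 2739 m.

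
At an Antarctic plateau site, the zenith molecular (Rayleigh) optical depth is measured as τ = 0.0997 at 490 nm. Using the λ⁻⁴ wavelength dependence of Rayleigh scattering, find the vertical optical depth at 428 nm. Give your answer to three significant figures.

0.171

τ(428 nm) = τ(490 nm) × (490/428)⁴ = 0.0997 × (1.1449)⁴ = 0.0997 × 1.7179 = 0.1713.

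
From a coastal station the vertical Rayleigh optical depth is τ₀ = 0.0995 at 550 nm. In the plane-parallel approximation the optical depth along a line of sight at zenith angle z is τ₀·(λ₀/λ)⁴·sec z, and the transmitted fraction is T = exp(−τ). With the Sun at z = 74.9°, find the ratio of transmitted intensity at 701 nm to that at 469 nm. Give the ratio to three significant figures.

1.78

Airmass: sec 74.9° = 3.8387.
τ(701 nm) = 0.0995 × (550/701)⁴ × 3.8387 = 0.0995 × 0.3789 × 3.8387 = 0.1447.
τ(469 nm) = 0.0995 × (550/469)⁴ × 3.8387 = 0.0995 × 1.8913 × 3.8387 = 0.7224.
T(701)/T(469) = exp(τ_B − τ_A) = exp(0.5776) = 1.7818.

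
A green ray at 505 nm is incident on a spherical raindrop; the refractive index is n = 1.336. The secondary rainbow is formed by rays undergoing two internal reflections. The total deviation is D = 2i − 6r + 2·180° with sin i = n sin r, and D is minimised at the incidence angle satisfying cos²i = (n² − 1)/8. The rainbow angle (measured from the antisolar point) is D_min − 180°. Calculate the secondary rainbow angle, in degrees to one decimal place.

51.7°

cos²i = (1.78490 − 1)/8 = 0.09811; i = arccos(0.31323) = 71.746°.
sin r = sin 71.746°/1.336 = 0.71084; r = 45.303°.
D_min = 2·71.746° − 6·45.303° + 360° = 231.674°.
Rainbow angle = D_min − 180° = 51.674°.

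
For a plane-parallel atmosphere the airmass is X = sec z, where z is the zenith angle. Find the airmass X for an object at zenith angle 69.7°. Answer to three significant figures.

2.88

X = sec z = 1/cos 69.7° = 1/0.3469 = 2.8824.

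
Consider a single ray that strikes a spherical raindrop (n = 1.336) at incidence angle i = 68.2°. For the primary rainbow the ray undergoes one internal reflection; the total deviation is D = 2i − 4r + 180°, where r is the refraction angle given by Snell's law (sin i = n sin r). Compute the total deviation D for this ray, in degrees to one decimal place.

140.3°

sin r = sin 68.2° / 1.336 = 0.9285/1.336 = 0.6950; r = 44.03°.
D = 2·68.2° − 4·44.03° + 180° = 136.40° − 176.10° + 180° = 140.30°.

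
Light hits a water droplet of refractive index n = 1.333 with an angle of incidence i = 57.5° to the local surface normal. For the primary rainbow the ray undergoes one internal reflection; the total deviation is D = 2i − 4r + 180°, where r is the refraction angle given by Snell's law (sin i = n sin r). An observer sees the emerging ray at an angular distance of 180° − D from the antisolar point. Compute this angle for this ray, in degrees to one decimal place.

42.0°

sin r = sin 57.5° / 1.333 = 0.8434/1.333 = 0.6327; r = 39.25°.
D = 2·57.5° − 4·39.25° + 180° = 115.00° − 157.00° + 180° = 138.00°.
Angle from antisolar point = 180° − D = 42.00°.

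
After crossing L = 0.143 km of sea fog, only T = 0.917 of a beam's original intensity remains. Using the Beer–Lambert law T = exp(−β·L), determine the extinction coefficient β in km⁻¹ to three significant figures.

0.606 km⁻¹

Beer–Lambert: T = exp(−βL) ⇒ β = −ln(T)/L = −ln(0.917)/0.143 = 0.0866/0.143 = 0.6059 km⁻¹.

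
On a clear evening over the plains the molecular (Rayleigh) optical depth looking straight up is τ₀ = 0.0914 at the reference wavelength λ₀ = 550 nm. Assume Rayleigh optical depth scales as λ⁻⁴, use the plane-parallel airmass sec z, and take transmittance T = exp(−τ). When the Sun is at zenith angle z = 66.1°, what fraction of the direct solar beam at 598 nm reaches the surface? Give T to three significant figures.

sec 66.1° = 2.4683.
τ = 0.0914 × (550/598)⁴ × 2.4683 = 0.0914 × 0.7156 × 2.4683 = 0.1614.
T = exp(−0.1614) = 0.8509.

0.851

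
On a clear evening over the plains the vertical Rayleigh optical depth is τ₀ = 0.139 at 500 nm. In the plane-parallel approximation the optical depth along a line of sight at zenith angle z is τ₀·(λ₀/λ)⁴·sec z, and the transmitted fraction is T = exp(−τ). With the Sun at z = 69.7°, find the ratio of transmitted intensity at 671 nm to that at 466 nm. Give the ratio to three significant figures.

1.50

Airmass: sec 69.7° = 2.8824.
τ(671 nm) = 0.139 × (500/671)⁴ × 2.8824 = 0.139 × 0.3083 × 2.8824 = 0.1235.
τ(466 nm) = 0.139 × (500/466)⁴ × 2.8824 = 0.139 × 1.3254 × 2.8824 = 0.5310.
T(671)/T(466) = exp(τ_B − τ_A) = exp(0.4075) = 1.5030.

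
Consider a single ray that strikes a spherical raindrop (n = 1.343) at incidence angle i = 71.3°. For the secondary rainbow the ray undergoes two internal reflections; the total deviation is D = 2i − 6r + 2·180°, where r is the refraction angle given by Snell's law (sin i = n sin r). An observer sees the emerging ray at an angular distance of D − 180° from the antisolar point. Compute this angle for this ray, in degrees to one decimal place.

53.5°

sin r = sin 71.3° / 1.343 = 0.9472/1.343 = 0.7053; r = 44.85°.
D = 2·71.3° − 6·44.85° + 2·180° = 142.60° − 269.12° + 360° = 233.48°.
Angle from antisolar point = D − 180° = 53.48°.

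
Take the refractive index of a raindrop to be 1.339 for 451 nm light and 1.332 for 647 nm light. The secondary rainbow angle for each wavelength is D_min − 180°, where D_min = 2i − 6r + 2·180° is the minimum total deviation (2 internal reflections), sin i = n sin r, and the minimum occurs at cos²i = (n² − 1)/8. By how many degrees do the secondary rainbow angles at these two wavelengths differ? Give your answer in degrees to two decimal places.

1.82°

At 451 nm (n = 1.339): cos²i = 0.09912 → i = 71.650°, r = 45.141°, D_min = 232.451°, rainbow angle = 52.451°.
At 647 nm (n = 1.332): cos²i = 0.09678 → i = 71.875°, r = 45.520°, D_min = 230.628°, rainbow angle = 50.628°.
Angular width = |52.451° − 50.628°| = 1.823°.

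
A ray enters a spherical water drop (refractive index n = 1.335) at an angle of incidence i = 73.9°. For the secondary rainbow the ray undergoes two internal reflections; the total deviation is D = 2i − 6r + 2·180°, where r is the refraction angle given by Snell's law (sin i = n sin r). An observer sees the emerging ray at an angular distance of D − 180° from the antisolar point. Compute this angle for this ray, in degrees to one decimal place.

51.6°

sin r = sin 73.9° / 1.335 = 0.9608/1.335 = 0.7197; r = 46.03°.
D = 2·73.9° − 6·46.03° + 2·180° = 147.80° − 276.17° + 360° = 231.63°.
Angle from antisolar point = D − 180° = 51.63°.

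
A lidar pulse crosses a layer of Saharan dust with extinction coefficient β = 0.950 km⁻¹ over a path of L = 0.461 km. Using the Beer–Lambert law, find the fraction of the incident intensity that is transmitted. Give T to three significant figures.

0.645

τ = β·L = 0.950 × 0.461 = 0.4380.
T = exp(−0.4380) = 0.6454.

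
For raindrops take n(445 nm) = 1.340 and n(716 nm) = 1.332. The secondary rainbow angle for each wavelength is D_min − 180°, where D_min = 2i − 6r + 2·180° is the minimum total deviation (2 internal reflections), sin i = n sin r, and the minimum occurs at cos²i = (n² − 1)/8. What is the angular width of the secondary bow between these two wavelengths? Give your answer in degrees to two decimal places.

At 445 nm (n = 1.340): cos²i = 0.09945 → i = 71.618°, r = 45.088°, D_min = 232.709°, rainbow angle = 52.709°.
At 716 nm (n = 1.332): cos²i = 0.09678 → i = 71.875°, r = 45.520°, D_min = 230.628°, rainbow angle = 50.628°.
Angular width = |52.709° − 50.628°| = 2.080°.

2.08°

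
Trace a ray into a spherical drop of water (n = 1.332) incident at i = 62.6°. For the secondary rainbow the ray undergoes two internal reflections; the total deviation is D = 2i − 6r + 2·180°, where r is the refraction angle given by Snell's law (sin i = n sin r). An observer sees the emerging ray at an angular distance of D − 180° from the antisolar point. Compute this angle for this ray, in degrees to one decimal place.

54.4°

sin r = sin 62.6° / 1.332 = 0.8878/1.332 = 0.6665; r = 41.80°.
D = 2·62.6° − 6·41.80° + 2·180° = 125.20° − 250.80° + 360° = 234.40°.
Angle from antisolar point = D − 180° = 54.40°.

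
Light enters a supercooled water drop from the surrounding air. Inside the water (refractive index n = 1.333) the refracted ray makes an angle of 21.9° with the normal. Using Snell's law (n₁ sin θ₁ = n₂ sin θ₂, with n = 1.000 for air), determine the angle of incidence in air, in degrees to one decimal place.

29.8°

Snell: sin θ_i = n · sin θ_r = 1.333 × sin 21.9° = 1.333 × 0.3730 = 0.4972.
θ_i = arcsin(0.4972) = 29.81°.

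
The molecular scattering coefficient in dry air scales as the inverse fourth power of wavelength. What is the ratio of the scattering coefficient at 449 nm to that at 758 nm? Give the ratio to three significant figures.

Rayleigh scattering ∝ λ⁻⁴, so the ratio of coefficients is the inverse fourth power of the wavelength ratio.
σ(449)/σ(758) = (758/449)⁴ = (1.6882)⁴ = 8.123.

8.12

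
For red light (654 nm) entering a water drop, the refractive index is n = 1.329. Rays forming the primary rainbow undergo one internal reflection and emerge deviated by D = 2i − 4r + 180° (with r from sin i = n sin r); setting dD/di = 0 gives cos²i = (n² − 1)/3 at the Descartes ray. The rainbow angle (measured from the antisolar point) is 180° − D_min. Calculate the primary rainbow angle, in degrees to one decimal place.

cos²i = (1.76624 − 1)/3 = 0.25541; i = arccos(0.50538) = 59.643°.
sin r = sin 59.643°/1.329 = 0.64928; r = 40.487°.
D_min = 2·59.643° − 4·40.487° + 180° = 137.337°.
Rainbow angle = 180° − D_min = 42.663°.

42.7°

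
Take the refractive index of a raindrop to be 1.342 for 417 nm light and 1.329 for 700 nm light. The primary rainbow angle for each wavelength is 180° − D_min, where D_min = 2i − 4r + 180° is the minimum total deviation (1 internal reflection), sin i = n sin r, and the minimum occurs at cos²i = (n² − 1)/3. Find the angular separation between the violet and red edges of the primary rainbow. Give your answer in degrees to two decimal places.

At 417 nm (n = 1.342): cos²i = 0.26699 → i = 58.888°, r = 39.641°, D_min = 139.213°, rainbow angle = 40.787°.
At 700 nm (n = 1.329): cos²i = 0.25541 → i = 59.643°, r = 40.487°, D_min = 137.337°, rainbow angle = 42.663°.
Angular width = |40.787° − 42.663°| = 1.876°.

1.88°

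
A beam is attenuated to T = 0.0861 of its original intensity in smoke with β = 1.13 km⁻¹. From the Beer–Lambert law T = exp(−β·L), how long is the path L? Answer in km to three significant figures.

Beer–Lambert: T = exp(−βL) ⇒ L = −ln(T)/β = −ln(0.0861)/1.13 = 2.4522/1.13 = 2.17 km.

2.17 km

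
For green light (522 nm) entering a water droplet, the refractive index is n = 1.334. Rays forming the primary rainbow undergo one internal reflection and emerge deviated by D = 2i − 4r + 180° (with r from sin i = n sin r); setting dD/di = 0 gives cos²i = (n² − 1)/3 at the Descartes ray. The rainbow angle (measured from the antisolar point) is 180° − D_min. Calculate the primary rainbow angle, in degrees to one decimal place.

41.9°

cos²i = (1.77956 − 1)/3 = 0.25985; i = arccos(0.50976) = 59.352°.
sin r = sin 59.352°/1.334 = 0.64492; r = 40.159°.
D_min = 2·59.352° − 4·40.159° + 180° = 138.067°.
Rainbow angle = 180° − D_min = 41.933°.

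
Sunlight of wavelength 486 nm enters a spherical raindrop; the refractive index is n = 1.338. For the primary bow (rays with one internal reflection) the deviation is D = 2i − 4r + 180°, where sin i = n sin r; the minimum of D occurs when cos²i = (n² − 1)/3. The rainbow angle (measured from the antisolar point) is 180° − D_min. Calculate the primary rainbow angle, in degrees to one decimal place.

41.4°

cos²i = (1.79024 − 1)/3 = 0.26341; i = arccos(0.51324) = 59.120°.
sin r = sin 59.120°/1.338 = 0.64144; r = 39.899°.
D_min = 2·59.120° − 4·39.899° + 180° = 138.643°.
Rainbow angle = 180° − D_min = 41.357°.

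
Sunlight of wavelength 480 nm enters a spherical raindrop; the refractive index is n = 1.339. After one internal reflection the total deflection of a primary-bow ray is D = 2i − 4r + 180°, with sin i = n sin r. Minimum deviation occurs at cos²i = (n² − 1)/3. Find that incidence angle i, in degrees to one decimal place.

59.1°

cos²i = (1.339² − 1)/3 = (1.79292 − 1)/3 = 0.26431.
cos i = 0.51411, so i = 59.062°.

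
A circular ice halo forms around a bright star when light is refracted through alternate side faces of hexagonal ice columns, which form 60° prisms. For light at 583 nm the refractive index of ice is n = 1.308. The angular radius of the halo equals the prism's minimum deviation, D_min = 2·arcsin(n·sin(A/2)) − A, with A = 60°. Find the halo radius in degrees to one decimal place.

21.7°

n·sin(A/2) = 1.308 × sin 30° = 1.308 × 0.5000 = 0.6540.
D_min = 2·arcsin(0.6540) − 60° = 2 × 40.844° − 60° = 21.688°.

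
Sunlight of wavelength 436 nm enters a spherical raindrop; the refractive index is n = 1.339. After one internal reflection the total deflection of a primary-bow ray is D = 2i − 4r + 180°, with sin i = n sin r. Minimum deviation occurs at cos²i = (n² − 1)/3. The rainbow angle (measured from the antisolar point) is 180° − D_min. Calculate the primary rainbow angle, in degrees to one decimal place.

41.2°

cos²i = (1.79292 − 1)/3 = 0.26431; i = arccos(0.51411) = 59.062°.
sin r = sin 59.062°/1.339 = 0.64057; r = 39.834°.
D_min = 2·59.062° − 4·39.834° + 180° = 138.786°.
Rainbow angle = 180° − D_min = 41.214°.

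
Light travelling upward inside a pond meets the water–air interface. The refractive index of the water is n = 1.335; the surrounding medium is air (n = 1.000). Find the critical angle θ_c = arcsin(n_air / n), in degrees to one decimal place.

48.5°

sin θ_c = n_air / n = 1.000 / 1.335 = 0.7491.
θ_c = arcsin(0.7491) = 48.51°.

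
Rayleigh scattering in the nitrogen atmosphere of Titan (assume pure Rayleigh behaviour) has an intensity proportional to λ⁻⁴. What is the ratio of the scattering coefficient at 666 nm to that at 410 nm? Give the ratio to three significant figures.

Rayleigh scattering ∝ λ⁻⁴, so the ratio of coefficients is the inverse fourth power of the wavelength ratio.
σ(666)/σ(410) = (410/666)⁴ = (0.6156)⁴ = 0.1436.

0.144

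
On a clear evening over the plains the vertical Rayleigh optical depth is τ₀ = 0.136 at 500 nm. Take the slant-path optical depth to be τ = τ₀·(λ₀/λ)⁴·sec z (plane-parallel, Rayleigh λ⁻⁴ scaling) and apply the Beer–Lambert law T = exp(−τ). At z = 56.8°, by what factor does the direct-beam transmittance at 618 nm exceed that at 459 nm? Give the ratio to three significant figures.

1.28

Airmass: sec 56.8° = 1.8263.
τ(618 nm) = 0.136 × (500/618)⁴ × 1.8263 = 0.136 × 0.4285 × 1.8263 = 0.1064.
τ(459 nm) = 0.136 × (500/459)⁴ × 1.8263 = 0.136 × 1.4081 × 1.8263 = 0.3497.
T(618)/T(459) = exp(τ_B − τ_A) = exp(0.2433) = 1.2755.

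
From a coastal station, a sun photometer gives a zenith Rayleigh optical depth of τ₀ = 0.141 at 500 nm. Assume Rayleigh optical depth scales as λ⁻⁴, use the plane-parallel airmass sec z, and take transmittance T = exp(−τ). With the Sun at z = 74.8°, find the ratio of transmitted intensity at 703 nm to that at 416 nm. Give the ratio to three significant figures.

2.68

Airmass: sec 74.8° = 3.8140.
τ(703 nm) = 0.141 × (500/703)⁴ × 3.8140 = 0.141 × 0.2559 × 3.8140 = 0.1376.
τ(416 nm) = 0.141 × (500/416)⁴ × 3.8140 = 0.141 × 2.0869 × 3.8140 = 1.1223.
T(703)/T(416) = exp(τ_B − τ_A) = exp(0.9847) = 2.6770.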